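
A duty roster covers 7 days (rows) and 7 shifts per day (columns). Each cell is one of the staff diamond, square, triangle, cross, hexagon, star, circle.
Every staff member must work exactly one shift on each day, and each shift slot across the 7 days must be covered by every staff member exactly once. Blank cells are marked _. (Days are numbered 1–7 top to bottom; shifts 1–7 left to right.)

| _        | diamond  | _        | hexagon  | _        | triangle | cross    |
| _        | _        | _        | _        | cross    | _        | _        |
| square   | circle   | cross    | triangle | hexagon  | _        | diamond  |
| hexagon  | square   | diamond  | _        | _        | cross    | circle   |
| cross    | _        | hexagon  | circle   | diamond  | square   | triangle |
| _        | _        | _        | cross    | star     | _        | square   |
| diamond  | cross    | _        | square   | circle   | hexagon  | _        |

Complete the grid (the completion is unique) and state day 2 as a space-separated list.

star triangle square diamond cross circle hexagon

Day 1, shift 5: day 1 has {diamond, triangle, cross, hexagon} and shift 5 has {diamond, cross, hexagon, star, circle}, leaving only square.
Day 3, shift 6: day 3 has {diamond, square, triangle, cross, hexagon, circle} and shift 6 has {square, triangle, cross, hexagon}, leaving only star.
Day 4, shift 4: day 4 has {diamond, square, cross, hexagon, circle} and shift 4 has {square, triangle, cross, hexagon, circle}, leaving only star.
Day 2, shift 4: day 2 has {cross} and shift 4 has {square, triangle, cross, hexagon, star, circle}, leaving only diamond.
Day 2, shift 6: day 2 has {diamond, cross} and shift 6 has {square, triangle, cross, hexagon, star}, leaving only circle.
Day 4, shift 5: day 4 has {diamond, square, cross, hexagon, star, circle} and shift 5 has {diamond, square, cross, hexagon, star, circle}, leaving only triangle.
Day 5, shift 2: day 5 has {diamond, square, triangle, cross, hexagon, circle} and shift 2 has {diamond, square, cross, circle}, leaving only star.
Day 6, shift 6: day 6 has {square, cross, star} and shift 6 has {square, triangle, cross, hexagon, star, circle}, leaving only diamond.
Day 7, shift 7: day 7 has {diamond, square, cross, hexagon, circle} and shift 7 has {diamond, square, triangle, cross, circle}, leaving only star.
Day 2, shift 7: day 2 has {diamond, cross, circle} and shift 7 has {diamond, square, triangle, cross, star, circle}, leaving only hexagon.
Day 2, shift 2: day 2 has {diamond, cross, hexagon, circle} and shift 2 has {diamond, square, cross, star, circle}, leaving only triangle.
Day 2, shift 1: day 2 has {diamond, triangle, cross, hexagon, circle} and shift 1 has {diamond, square, cross, hexagon}, leaving only star.
Day 2, shift 3: day 2 has {diamond, triangle, cross, hexagon, star, circle} and shift 3 has {diamond, cross, hexagon}, leaving only square.
So day 2 reads: star triangle square diamond cross circle hexagon.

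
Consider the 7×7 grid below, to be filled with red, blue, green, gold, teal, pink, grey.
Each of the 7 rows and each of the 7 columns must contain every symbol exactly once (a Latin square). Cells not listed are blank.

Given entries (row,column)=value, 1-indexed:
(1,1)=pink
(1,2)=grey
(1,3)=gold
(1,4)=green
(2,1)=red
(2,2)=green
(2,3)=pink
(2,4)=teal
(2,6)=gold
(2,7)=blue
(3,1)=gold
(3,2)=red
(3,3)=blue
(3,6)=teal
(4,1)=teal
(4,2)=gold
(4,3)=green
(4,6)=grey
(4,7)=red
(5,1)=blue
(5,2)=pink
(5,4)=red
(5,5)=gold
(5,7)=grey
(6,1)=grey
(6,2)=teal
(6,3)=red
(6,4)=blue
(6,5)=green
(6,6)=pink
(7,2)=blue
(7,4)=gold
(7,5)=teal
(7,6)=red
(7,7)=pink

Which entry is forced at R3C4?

grey

Row 1, column 6: row 1 has {green, gold, pink, grey} and column 6 has {red, gold, teal, pink, grey}, leaving only blue.
Row 1, column 5: row 1 has {blue, green, gold, pink, grey} and column 5 has {green, gold, teal}, leaving only red.
Row 1, column 7: row 1 has {red, blue, green, gold, pink, grey} and column 7 has {red, blue, pink, grey}, leaving only teal.
Row 2, column 5: row 2 has {red, blue, green, gold, teal, pink} and column 5 has {red, green, gold, teal}, leaving only grey.
Row 3, column 5: row 3 has {red, blue, gold, teal} and column 5 has {red, green, gold, teal, grey}, leaving only pink.
Row 3 already has {red, blue, gold, teal, pink} and column 4 already has {red, blue, green, gold, teal}, so row 3, column 4 must be grey.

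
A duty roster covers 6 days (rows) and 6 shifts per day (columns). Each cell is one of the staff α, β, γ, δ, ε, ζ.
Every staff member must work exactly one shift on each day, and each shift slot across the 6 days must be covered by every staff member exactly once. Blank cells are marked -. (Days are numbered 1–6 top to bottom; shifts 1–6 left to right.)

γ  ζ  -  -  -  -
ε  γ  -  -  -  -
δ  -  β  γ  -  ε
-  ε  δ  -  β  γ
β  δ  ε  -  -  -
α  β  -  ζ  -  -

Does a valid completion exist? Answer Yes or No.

Day 1, shift 3: day 1 has {γ, ζ} and shift 3 has {β, δ, ε}, so it must be α.
Day 2, shift 3: day 2 has {γ, ε} and shift 3 has {α, β, δ, ε}, so it must be ζ.
Day 3, shift 2: day 3 has {β, γ, δ, ε} and shift 2 has {β, γ, δ, ε, ζ}, so it must be α.
Day 3, shift 5: day 3 has {α, β, γ, δ, ε} and shift 5 has {β}, so it must be ζ.
Day 4, shift 1: day 4 has {β, γ, δ, ε} and shift 1 has {α, β, γ, δ, ε}, so it must be ζ.
Day 4, shift 4: day 4 has {β, γ, δ, ε, ζ} and shift 4 has {γ, ζ}, so it must be α.
Now day 5, shift 4: day 5 together with shift 4 already contain {α, β, γ, δ, ε, ζ} — every symbol — so nothing can go there. The grid has no valid completion.

No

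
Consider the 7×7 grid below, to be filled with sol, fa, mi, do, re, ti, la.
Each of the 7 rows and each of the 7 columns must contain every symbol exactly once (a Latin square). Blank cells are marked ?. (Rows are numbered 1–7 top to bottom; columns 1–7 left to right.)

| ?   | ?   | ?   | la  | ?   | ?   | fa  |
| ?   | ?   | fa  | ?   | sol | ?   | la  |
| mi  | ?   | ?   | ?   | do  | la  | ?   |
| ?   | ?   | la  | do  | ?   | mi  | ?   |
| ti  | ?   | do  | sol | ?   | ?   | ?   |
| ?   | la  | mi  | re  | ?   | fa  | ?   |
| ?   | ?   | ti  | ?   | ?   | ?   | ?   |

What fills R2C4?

ti

Row 5, column 6: row 5 has {sol, do, ti} and column 6 has {fa, mi, la}, leaving only re.
Row 5, column 7: row 5 has {sol, do, re, ti} and column 7 has {fa, la}, leaving only mi.
Row 5, column 2: row 5 has {sol, mi, do, re, ti} and column 2 has {la}, leaving only fa.
Row 5, column 5: row 5 has {sol, fa, mi, do, re, ti} and column 5 has {sol, do}, leaving only la.
Row 6, column 5: row 6 has {fa, mi, re, la} and column 5 has {sol, do, la}, leaving only ti.
Row 2, column 4 is narrowed to {mi, ti}.
If it were mi, propagating the remaining blanks reaches a contradiction.
So row 2, column 4 must be ti.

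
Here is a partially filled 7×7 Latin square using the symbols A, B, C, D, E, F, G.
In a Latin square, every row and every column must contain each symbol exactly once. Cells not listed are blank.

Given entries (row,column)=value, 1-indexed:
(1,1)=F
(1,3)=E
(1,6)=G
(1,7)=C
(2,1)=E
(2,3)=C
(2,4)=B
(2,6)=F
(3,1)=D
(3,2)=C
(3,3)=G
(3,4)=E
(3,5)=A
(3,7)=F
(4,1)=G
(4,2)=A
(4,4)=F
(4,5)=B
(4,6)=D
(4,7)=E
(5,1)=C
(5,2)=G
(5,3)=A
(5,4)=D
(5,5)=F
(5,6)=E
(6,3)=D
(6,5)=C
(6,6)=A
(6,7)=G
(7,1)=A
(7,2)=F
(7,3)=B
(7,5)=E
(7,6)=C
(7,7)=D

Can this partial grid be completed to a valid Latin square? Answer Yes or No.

No

Row 4, column 3: row 4 together with column 3 already contain {A, B, C, D, E, F, G} — every symbol — so nothing can go there. The grid has no valid completion.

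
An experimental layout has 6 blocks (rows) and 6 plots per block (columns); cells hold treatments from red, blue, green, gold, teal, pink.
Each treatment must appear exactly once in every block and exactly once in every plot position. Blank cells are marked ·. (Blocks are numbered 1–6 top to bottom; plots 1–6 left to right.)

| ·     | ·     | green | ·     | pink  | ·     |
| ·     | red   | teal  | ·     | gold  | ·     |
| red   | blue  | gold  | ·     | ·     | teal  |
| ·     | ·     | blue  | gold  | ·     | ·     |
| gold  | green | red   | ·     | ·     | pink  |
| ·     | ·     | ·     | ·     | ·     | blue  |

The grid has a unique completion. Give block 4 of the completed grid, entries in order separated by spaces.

green pink blue gold teal red

Block 2, plot 6: block 2 has {red, gold, teal} and plot 6 has {blue, teal, pink}, leaving only green.
Block 4, plot 6: block 4 has {blue, gold} and plot 6 has {blue, green, teal, pink}, leaving only red.
Block 1, plot 6: block 1 has {green, pink} and plot 6 has {red, blue, green, teal, pink}, leaving only gold.
Block 1, plot 2: block 1 has {green, gold, pink} and plot 2 has {red, blue, green}, leaving only teal.
Block 4, plot 2: block 4 has {red, blue, gold} and plot 2 has {red, blue, green, teal}, leaving only pink.
Block 1, plot 1: block 1 has {green, gold, teal, pink} and plot 1 has {red, gold}, leaving only blue.
Block 1, plot 4: block 1 has {blue, green, gold, teal, pink} and plot 4 has {gold}, leaving only red.
Block 2, plot 1: block 2 has {red, green, gold, teal} and plot 1 has {red, blue, gold}, leaving only pink.
Block 2, plot 4: block 2 has {red, green, gold, teal, pink} and plot 4 has {red, gold}, leaving only blue.
Block 3, plot 5: block 3 has {red, blue, gold, teal} and plot 5 has {gold, pink}, leaving only green.
Block 4, plot 5: block 4 has {red, blue, gold, pink} and plot 5 has {green, gold, pink}, leaving only teal.
Block 4, plot 1: block 4 has {red, blue, gold, teal, pink} and plot 1 has {red, blue, gold, pink}, leaving only green.
So block 4 reads: green pink blue gold teal red.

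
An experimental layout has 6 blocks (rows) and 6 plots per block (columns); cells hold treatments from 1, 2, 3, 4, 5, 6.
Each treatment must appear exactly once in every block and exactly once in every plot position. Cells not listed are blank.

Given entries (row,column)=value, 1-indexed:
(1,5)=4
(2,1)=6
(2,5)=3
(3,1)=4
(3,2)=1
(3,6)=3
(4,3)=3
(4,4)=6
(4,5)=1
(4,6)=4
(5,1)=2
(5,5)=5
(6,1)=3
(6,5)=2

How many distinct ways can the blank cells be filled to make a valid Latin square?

Block 1, plot 1: eliminating its block and plot leaves {1, 5}.
Block 1, plot 2: eliminating its block and plot leaves {2, 3, 5, 6}.
Block 1, plot 3: eliminating its block and plot leaves {1, 2, 5, 6}.
Block 1, plot 4: eliminating its block and plot leaves {1, 2, 3, 5}.
Block 1, plot 6: eliminating its block and plot leaves {1, 2, 5, 6}.
Block 2, plot 2: eliminating its block and plot leaves {2, 4, 5}.
Block 2, plot 3: eliminating its block and plot leaves {1, 2, 4, 5}.
Block 2, plot 4: eliminating its block and plot leaves {1, 2, 4, 5}.
Block 2, plot 6: eliminating its block and plot leaves {1, 2, 5}.
Block 3, plot 3: eliminating its block and plot leaves {2, 5, 6}.
Block 3, plot 4: eliminating its block and plot leaves {2, 5}.
Block 3, plot 5: eliminating its block and plot leaves {6}.
Block 4, plot 1: eliminating its block and plot leaves {5}.
Block 4, plot 2: eliminating its block and plot leaves {2, 5}.
Block 5, plot 2: eliminating its block and plot leaves {3, 4, 6}.
Block 5, plot 3: eliminating its block and plot leaves {1, 4, 6}.
Block 5, plot 4: eliminating its block and plot leaves {1, 3, 4}.
Block 5, plot 6: eliminating its block and plot leaves {1, 6}.
Block 6, plot 2: eliminating its block and plot leaves {4, 5, 6}.
Block 6, plot 3: eliminating its block and plot leaves {1, 4, 5, 6}.
Block 6, plot 4: eliminating its block and plot leaves {1, 4, 5}.
Block 6, plot 6: eliminating its block and plot leaves {1, 5, 6}.
Enumerating the assignments across these blanks that avoid any block or plot repeat gives 26 completions.

26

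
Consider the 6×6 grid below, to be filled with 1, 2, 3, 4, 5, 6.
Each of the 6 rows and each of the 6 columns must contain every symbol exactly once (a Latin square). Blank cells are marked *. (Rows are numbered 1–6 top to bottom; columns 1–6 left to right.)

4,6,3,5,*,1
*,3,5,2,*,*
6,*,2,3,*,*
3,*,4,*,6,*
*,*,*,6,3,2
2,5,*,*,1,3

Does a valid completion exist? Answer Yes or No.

No row or column among the givens repeats a symbol, and propagating forced cells runs into no contradiction.
One valid completion exists (for instance, 4 6 3 5 2 1 / 1 3 5 2 4 6 / 6 1 2 3 5 4 / 3 2 4 1 6 5 / 5 4 1 6 3 2 / 2 5 6 4 1 3).

Yes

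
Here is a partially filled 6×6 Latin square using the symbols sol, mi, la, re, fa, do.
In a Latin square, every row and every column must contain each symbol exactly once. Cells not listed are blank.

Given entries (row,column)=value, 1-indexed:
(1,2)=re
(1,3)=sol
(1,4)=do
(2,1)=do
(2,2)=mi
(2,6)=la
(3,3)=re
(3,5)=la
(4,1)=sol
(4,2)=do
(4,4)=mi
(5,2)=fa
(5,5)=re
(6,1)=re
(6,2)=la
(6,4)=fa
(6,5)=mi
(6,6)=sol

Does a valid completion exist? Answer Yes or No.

Row 1, column 5: row 1 has {sol, re, do} and column 5 has {mi, la, re}, so it must be fa.
Now row 4, column 5: row 4 together with column 5 already contain {sol, mi, la, re, fa, do} — every symbol — so nothing can go there. The grid has no valid completion.

No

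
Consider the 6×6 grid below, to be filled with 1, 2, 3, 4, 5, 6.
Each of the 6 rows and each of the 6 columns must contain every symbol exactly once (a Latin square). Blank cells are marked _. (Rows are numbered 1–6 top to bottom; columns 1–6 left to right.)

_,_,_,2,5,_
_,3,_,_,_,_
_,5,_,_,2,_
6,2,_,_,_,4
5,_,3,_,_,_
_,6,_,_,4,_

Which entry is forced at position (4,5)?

Row 4, column 5 is narrowed to {1, 3}.
If it were 1, then row 5, column 5 would be left with no valid symbol.
So row 4, column 5 must be 3.

3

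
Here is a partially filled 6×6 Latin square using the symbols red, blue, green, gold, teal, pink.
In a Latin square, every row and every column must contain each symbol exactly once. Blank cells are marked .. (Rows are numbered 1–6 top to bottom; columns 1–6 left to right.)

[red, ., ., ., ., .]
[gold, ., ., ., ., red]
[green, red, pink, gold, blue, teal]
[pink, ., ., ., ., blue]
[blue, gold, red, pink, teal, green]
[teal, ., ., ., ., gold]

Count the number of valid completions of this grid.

Row 1, column 2: eliminating its row and column leaves {blue, green, teal, pink}.
Row 1, column 3: eliminating its row and column leaves {blue, green, gold, teal}.
Row 1, column 4: eliminating its row and column leaves {blue, green, teal}.
Row 1, column 5: eliminating its row and column leaves {green, gold, pink}.
Row 1, column 6: eliminating its row and column leaves {pink}.
Row 2, column 2: eliminating its row and column leaves {blue, green, teal, pink}.
Row 2, column 3: eliminating its row and column leaves {blue, green, teal}.
Row 2, column 4: eliminating its row and column leaves {blue, green, teal}.
Row 2, column 5: eliminating its row and column leaves {green, pink}.
Row 4, column 2: eliminating its row and column leaves {green, teal}.
Row 4, column 3: eliminating its row and column leaves {green, gold, teal}.
Row 4, column 4: eliminating its row and column leaves {red, green, teal}.
Row 4, column 5: eliminating its row and column leaves {red, green, gold}.
Row 6, column 2: eliminating its row and column leaves {blue, green, pink}.
Row 6, column 3: eliminating its row and column leaves {blue, green}.
Row 6, column 4: eliminating its row and column leaves {red, blue, green}.
Row 6, column 5: eliminating its row and column leaves {red, green, pink}.
Enumerating the assignments across these blanks that avoid any row or column repeat gives 16 completions.

16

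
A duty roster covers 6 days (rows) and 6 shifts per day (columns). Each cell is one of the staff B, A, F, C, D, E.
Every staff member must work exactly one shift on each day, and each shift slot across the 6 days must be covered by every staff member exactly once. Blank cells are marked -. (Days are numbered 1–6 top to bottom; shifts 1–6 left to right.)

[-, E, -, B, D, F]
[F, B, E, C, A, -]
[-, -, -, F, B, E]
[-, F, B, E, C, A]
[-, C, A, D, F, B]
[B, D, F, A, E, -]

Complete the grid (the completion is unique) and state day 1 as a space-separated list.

A E C B D F

Day 1, shift 3: day 1 has {B, F, D, E} and shift 3 has {B, A, F, E}, leaving only C.
Day 1, shift 1: day 1 has {B, F, C, D, E} and shift 1 has {B, F}, leaving only A.
So day 1 reads: A E C B D F.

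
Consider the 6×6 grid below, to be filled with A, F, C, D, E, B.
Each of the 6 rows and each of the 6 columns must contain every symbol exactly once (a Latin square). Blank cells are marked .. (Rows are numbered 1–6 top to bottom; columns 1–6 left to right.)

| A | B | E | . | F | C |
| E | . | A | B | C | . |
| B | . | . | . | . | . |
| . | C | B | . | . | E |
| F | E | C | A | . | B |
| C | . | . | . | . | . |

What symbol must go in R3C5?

E

Row 1, column 4: row 1 has {A, F, C, E, B} and column 4 has {A, B}, leaving only D.
Row 4, column 1: row 4 has {C, E, B} and column 1 has {A, F, C, E, B}, leaving only D.
Row 4, column 4: row 4 has {C, D, E, B} and column 4 has {A, D, B}, leaving only F.
Row 4, column 5: row 4 has {F, C, D, E, B} and column 5 has {F, C}, leaving only A.
Row 5, column 5: row 5 has {A, F, C, E, B} and column 5 has {A, F, C}, leaving only D.
Row 3 already has {B} and column 5 already has {A, F, C, D}, so row 3, column 5 must be E.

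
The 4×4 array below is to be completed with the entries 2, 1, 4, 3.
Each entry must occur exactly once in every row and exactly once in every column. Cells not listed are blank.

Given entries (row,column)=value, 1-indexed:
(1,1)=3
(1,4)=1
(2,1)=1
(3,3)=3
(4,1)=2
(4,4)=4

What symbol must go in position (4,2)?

3

Row 3, column 1: row 3 has {3} and column 1 has {2, 1, 3}, leaving only 4.
Row 3, column 4: row 3 has {4, 3} and column 4 has {1, 4}, leaving only 2.
Row 2, column 4: row 2 has {1} and column 4 has {2, 1, 4}, leaving only 3.
Row 3, column 2: row 3 has {2, 4, 3} and column 2 has {}, leaving only 1.
Row 4 already has {2, 4} and column 2 already has {1}, so row 4, column 2 must be 3.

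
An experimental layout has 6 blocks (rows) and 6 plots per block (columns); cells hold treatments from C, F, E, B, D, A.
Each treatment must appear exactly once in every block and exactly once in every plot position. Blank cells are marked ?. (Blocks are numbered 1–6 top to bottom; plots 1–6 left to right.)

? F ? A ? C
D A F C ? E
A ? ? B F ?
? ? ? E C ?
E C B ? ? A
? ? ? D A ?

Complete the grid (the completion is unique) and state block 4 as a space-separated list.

F D A E C B

Block 1, plot 1: block 1 has {C, F, A} and plot 1 has {E, D, A}, leaving only B.
Block 4, plot 1: block 4 has {C, E} and plot 1 has {E, B, D, A}, leaving only F.
Block 2, plot 5: block 2 has {C, F, E, D, A} and plot 5 has {C, F, A}, leaving only B.
Block 3, plot 6: block 3 has {F, B, A} and plot 6 has {C, E, A}, leaving only D.
Block 4, plot 6: block 4 has {C, F, E} and plot 6 has {C, E, D, A}, leaving only B.
Block 4, plot 2: block 4 has {C, F, E, B} and plot 2 has {C, F, A}, leaving only D.
Block 4, plot 3: block 4 has {C, F, E, B, D} and plot 3 has {F, B}, leaving only A.
So block 4 reads: F D A E C B.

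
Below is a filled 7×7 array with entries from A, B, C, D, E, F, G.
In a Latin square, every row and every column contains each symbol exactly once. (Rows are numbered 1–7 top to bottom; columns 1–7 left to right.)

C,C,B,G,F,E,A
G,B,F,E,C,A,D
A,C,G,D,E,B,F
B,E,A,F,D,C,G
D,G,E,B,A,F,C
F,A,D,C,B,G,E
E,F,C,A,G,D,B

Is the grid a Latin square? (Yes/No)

Column 2 contains C twice (at rows 1 and 3), so it is not a permutation.

No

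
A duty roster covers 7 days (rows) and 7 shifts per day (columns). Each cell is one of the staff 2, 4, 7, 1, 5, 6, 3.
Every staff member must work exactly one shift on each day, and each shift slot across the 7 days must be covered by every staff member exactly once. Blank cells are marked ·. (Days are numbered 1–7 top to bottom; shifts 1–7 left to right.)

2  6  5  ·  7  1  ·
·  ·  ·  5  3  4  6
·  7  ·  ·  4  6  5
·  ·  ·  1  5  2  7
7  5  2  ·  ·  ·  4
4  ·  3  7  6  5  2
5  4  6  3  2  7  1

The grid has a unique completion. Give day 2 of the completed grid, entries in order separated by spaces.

Day 2, shift 1: day 2 has {4, 5, 6, 3} and shift 1 has {2, 4, 7, 5}, leaving only 1.
Day 2, shift 2: day 2 has {4, 1, 5, 6, 3} and shift 2 has {4, 7, 5, 6}, leaving only 2.
Day 2, shift 3: day 2 has {2, 4, 1, 5, 6, 3} and shift 3 has {2, 5, 6, 3}, leaving only 7.
So day 2 reads: 1 2 7 5 3 4 6.

1 2 7 5 3 4 6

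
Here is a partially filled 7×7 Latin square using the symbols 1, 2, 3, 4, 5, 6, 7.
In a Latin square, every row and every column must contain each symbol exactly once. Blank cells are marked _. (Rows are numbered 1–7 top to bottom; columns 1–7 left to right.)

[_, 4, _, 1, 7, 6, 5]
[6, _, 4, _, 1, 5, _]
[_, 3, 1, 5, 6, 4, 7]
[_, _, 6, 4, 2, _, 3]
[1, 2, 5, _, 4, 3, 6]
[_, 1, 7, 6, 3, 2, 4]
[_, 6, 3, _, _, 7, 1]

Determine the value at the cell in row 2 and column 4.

Row 1, column 3: row 1 has {1, 4, 5, 6, 7} and column 3 has {1, 3, 4, 5, 6, 7}, leaving only 2.
Row 1, column 1: row 1 has {1, 2, 4, 5, 6, 7} and column 1 has {1, 6}, leaving only 3.
Row 2, column 2: row 2 has {1, 4, 5, 6} and column 2 has {1, 2, 3, 4, 6}, leaving only 7.
Row 2, column 7: row 2 has {1, 4, 5, 6, 7} and column 7 has {1, 3, 4, 5, 6, 7}, leaving only 2.
Row 2 already has {1, 2, 4, 5, 6, 7} and column 4 already has {1, 4, 5, 6}, so row 2, column 4 must be 3.

3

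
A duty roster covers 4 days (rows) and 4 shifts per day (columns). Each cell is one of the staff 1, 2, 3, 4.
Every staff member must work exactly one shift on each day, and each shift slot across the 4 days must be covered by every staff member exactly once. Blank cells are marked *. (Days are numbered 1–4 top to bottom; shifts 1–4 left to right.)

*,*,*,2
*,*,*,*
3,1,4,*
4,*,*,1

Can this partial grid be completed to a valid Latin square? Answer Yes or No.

No

Day 3, shift 4: day 3 together with shift 4 already contain {1, 2, 3, 4} — every symbol — so nothing can go there. The grid has no valid completion.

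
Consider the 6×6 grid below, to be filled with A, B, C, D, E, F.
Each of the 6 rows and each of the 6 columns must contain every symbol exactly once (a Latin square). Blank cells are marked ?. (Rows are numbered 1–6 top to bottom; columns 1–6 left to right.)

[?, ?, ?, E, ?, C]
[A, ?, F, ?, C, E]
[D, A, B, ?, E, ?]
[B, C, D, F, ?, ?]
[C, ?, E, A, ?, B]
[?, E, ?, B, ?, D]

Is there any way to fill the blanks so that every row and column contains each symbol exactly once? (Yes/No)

Row 1, column 1: row 1 has {C, E} and column 1 has {A, B, C, D}, so it must be F.
Now row 6, column 1: row 6 together with column 1 already contain {A, B, C, D, E, F} — every symbol — so nothing can go there. The grid has no valid completion.

No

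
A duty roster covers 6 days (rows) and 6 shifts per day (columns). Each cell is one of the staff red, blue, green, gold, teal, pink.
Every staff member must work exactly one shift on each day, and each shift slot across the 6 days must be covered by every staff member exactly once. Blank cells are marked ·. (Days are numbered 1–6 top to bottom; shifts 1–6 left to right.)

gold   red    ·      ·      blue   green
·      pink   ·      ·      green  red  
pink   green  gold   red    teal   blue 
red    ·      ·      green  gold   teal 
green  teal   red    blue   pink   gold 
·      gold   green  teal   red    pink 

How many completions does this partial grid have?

1

Day 1, shift 3: eliminating its day and shift leaves {teal, pink}.
Day 1, shift 4: eliminating its day and shift leaves {pink}.
Day 2, shift 1: eliminating its day and shift leaves {blue, teal}.
Day 2, shift 3: eliminating its day and shift leaves {blue, teal}.
Day 2, shift 4: eliminating its day and shift leaves {gold}.
Day 4, shift 2: eliminating its day and shift leaves {blue}.
Day 4, shift 3: eliminating its day and shift leaves {blue, pink}.
Day 6, shift 1: eliminating its day and shift leaves {blue}.
Only one assignment across all blanks avoids any day or shift repeat, giving 1 completion.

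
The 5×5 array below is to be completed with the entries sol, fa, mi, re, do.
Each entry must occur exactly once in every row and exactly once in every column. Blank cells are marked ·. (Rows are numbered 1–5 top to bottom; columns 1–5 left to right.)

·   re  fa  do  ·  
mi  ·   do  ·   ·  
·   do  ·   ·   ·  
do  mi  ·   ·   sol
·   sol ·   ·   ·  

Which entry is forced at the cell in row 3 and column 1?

re

Row 1, column 1: row 1 has {fa, re, do} and column 1 has {mi, do}, leaving only sol.
Row 1, column 5: row 1 has {sol, fa, re, do} and column 5 has {sol}, leaving only mi.
Row 2, column 2: row 2 has {mi, do} and column 2 has {sol, mi, re, do}, leaving only fa.
Row 2, column 5: row 2 has {fa, mi, do} and column 5 has {sol, mi}, leaving only re.
Row 2, column 4: row 2 has {fa, mi, re, do} and column 4 has {do}, leaving only sol.
Row 3, column 5: row 3 has {do} and column 5 has {sol, mi, re}, leaving only fa.
Row 3 already has {fa, do} and column 1 already has {sol, mi, do}, so row 3, column 1 must be re.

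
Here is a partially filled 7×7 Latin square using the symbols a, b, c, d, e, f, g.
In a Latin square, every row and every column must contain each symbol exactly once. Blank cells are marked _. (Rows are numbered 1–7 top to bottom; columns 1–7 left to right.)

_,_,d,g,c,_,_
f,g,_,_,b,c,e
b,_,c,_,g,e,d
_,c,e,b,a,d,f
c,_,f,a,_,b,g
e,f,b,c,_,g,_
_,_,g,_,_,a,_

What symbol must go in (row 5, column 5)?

Row 1, column 1: row 1 has {c, d, g} and column 1 has {b, c, e, f}, leaving only a.
Row 1, column 6: row 1 has {a, c, d, g} and column 6 has {a, b, c, d, e, g}, leaving only f.
Row 1, column 7: row 1 has {a, c, d, f, g} and column 7 has {d, e, f, g}, leaving only b.
Row 1, column 2: row 1 has {a, b, c, d, f, g} and column 2 has {c, f, g}, leaving only e.
Row 2, column 3: row 2 has {b, c, e, f, g} and column 3 has {b, c, d, e, f, g}, leaving only a.
Row 2, column 4: row 2 has {a, b, c, e, f, g} and column 4 has {a, b, c, g}, leaving only d.
Row 3, column 2: row 3 has {b, c, d, e, g} and column 2 has {c, e, f, g}, leaving only a.
Row 3, column 4: row 3 has {a, b, c, d, e, g} and column 4 has {a, b, c, d, g}, leaving only f.
Row 4, column 1: row 4 has {a, b, c, d, e, f} and column 1 has {a, b, c, e, f}, leaving only g.
Row 5, column 2: row 5 has {a, b, c, f, g} and column 2 has {a, c, e, f, g}, leaving only d.
Row 5 already has {a, b, c, d, f, g} and column 5 already has {a, b, c, g}, so row 5, column 5 must be e.

e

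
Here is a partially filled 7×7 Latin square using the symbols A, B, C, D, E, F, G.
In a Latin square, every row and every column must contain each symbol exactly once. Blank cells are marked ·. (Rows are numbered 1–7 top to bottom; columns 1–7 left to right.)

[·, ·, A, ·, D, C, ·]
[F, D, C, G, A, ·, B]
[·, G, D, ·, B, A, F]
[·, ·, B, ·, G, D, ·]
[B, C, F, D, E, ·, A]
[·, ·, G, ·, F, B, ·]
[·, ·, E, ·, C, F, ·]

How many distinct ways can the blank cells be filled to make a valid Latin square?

Row 1, column 1: eliminating its row and column leaves {E, G}.
Row 1, column 2: eliminating its row and column leaves {B, E, F}.
Row 1, column 4: eliminating its row and column leaves {B, E, F}.
Row 1, column 7: eliminating its row and column leaves {E, G}.
Row 2, column 6: eliminating its row and column leaves {E}.
Row 3, column 1: eliminating its row and column leaves {C, E}.
Row 3, column 4: eliminating its row and column leaves {C, E}.
Row 4, column 1: eliminating its row and column leaves {A, C, E}.
Row 4, column 2: eliminating its row and column leaves {A, E, F}.
Row 4, column 4: eliminating its row and column leaves {A, C, E, F}.
Row 4, column 7: eliminating its row and column leaves {C, E}.
Row 5, column 6: eliminating its row and column leaves {G}.
Row 6, column 1: eliminating its row and column leaves {A, C, D, E}.
Row 6, column 2: eliminating its row and column leaves {A, E}.
Row 6, column 4: eliminating its row and column leaves {A, C, E}.
Row 6, column 7: eliminating its row and column leaves {C, D, E}.
Row 7, column 1: eliminating its row and column leaves {A, D, G}.
Row 7, column 2: eliminating its row and column leaves {A, B}.
Row 7, column 4: eliminating its row and column leaves {A, B}.
Row 7, column 7: eliminating its row and column leaves {D, G}.
Enumerating the assignments across these blanks that avoid any row or column repeat gives 7 completions.

7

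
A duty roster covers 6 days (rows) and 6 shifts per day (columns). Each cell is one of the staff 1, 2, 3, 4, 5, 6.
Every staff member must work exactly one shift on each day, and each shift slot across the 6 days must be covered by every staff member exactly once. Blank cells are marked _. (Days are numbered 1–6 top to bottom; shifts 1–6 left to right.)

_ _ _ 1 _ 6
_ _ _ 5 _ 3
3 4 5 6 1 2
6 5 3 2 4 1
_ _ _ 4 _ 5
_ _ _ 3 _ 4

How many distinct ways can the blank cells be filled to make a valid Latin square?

16

Day 1, shift 1: eliminating its day and shift leaves {2, 4, 5}.
Day 1, shift 2: eliminating its day and shift leaves {2, 3}.
Day 1, shift 3: eliminating its day and shift leaves {2, 4}.
Day 1, shift 5: eliminating its day and shift leaves {2, 3, 5}.
Day 2, shift 1: eliminating its day and shift leaves {1, 2, 4}.
Day 2, shift 2: eliminating its day and shift leaves {1, 2, 6}.
Day 2, shift 3: eliminating its day and shift leaves {1, 2, 4, 6}.
Day 2, shift 5: eliminating its day and shift leaves {2, 6}.
Day 5, shift 1: eliminating its day and shift leaves {1, 2}.
Day 5, shift 2: eliminating its day and shift leaves {1, 2, 3, 6}.
Day 5, shift 3: eliminating its day and shift leaves {1, 2, 6}.
Day 5, shift 5: eliminating its day and shift leaves {2, 3, 6}.
Day 6, shift 1: eliminating its day and shift leaves {1, 2, 5}.
Day 6, shift 2: eliminating its day and shift leaves {1, 2, 6}.
Day 6, shift 3: eliminating its day and shift leaves {1, 2, 6}.
Day 6, shift 5: eliminating its day and shift leaves {2, 5, 6}.
Enumerating the assignments across these blanks that avoid any day or shift repeat gives 16 completions.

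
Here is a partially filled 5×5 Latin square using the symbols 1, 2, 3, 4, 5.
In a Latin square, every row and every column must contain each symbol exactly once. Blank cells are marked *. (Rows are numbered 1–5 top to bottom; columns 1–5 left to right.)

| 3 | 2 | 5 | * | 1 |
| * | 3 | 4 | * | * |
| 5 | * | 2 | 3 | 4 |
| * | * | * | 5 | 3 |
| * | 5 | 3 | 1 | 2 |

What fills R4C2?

4

Row 1, column 4: row 1 has {1, 2, 3, 5} and column 4 has {1, 3, 5}, leaving only 4.
Row 2, column 4: row 2 has {3, 4} and column 4 has {1, 3, 4, 5}, leaving only 2.
Row 2, column 1: row 2 has {2, 3, 4} and column 1 has {3, 5}, leaving only 1.
Row 2, column 5: row 2 has {1, 2, 3, 4} and column 5 has {1, 2, 3, 4}, leaving only 5.
Row 3, column 2: row 3 has {2, 3, 4, 5} and column 2 has {2, 3, 5}, leaving only 1.
Row 4 already has {3, 5} and column 2 already has {1, 2, 3, 5}, so row 4, column 2 must be 4.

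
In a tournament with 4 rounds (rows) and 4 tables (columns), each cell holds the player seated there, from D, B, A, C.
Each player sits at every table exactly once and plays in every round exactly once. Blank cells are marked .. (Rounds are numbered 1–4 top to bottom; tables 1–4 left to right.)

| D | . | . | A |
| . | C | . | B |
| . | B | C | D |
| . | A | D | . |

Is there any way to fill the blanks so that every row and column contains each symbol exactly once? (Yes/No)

No

Round 1, table 2: round 1 together with table 2 already contain {D, B, A, C} — every symbol — so nothing can go there. The grid has no valid completion.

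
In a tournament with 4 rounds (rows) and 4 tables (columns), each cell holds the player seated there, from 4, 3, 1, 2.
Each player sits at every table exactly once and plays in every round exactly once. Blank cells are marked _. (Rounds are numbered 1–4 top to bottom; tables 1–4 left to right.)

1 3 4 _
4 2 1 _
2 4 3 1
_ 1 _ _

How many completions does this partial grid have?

Round 1, table 4: eliminating its round and table leaves {2}.
Round 2, table 4: eliminating its round and table leaves {3}.
Round 4, table 1: eliminating its round and table leaves {3}.
Round 4, table 3: eliminating its round and table leaves {2}.
Round 4, table 4: eliminating its round and table leaves {4, 3, 2}.
Only one assignment across all blanks avoids any round or table repeat, giving 1 completion.

1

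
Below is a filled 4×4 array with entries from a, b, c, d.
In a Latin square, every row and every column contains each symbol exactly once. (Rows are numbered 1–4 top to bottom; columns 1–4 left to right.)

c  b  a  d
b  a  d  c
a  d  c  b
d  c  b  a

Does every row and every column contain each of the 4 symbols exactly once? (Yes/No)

Each row is a permutation of the 4 symbols, and so is each column.

Yes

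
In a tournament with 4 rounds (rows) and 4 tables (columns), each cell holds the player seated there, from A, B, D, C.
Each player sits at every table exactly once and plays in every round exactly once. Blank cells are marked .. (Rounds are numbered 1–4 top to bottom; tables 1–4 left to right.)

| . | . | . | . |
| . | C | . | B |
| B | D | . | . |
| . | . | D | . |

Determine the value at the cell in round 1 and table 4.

Round 2, table 3: round 2 has {B, C} and table 3 has {D}, leaving only A.
Round 2, table 1: round 2 has {A, B, C} and table 1 has {B}, leaving only D.
Round 3, table 3: round 3 has {B, D} and table 3 has {A, D}, leaving only C.
Round 1, table 3: round 1 has {} and table 3 has {A, D, C}, leaving only B.
Round 1, table 2: round 1 has {B} and table 2 has {D, C}, leaving only A.
Round 1, table 1: round 1 has {A, B} and table 1 has {B, D}, leaving only C.
Round 1 already has {A, B, C} and table 4 already has {B}, so round 1, table 4 must be D.

D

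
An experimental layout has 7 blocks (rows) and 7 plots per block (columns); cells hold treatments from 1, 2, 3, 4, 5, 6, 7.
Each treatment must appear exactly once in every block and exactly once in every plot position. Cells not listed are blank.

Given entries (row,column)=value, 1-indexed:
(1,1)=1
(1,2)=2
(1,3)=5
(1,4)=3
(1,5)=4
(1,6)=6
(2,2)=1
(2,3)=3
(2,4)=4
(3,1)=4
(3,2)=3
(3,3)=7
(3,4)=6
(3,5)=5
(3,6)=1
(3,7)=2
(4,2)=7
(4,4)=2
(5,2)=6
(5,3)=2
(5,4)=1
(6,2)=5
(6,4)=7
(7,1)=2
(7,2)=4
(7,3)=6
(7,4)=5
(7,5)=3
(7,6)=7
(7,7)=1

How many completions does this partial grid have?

Block 1, plot 7: eliminating its block and plot leaves {7}.
Block 2, plot 1: eliminating its block and plot leaves {5, 6, 7}.
Block 2, plot 5: eliminating its block and plot leaves {2, 6, 7}.
Block 2, plot 6: eliminating its block and plot leaves {2, 5}.
Block 2, plot 7: eliminating its block and plot leaves {5, 6, 7}.
Block 4, plot 1: eliminating its block and plot leaves {3, 5, 6}.
Block 4, plot 3: eliminating its block and plot leaves {1, 4}.
Block 4, plot 5: eliminating its block and plot leaves {1, 6}.
Block 4, plot 6: eliminating its block and plot leaves {3, 4, 5}.
Block 4, plot 7: eliminating its block and plot leaves {3, 4, 5, 6}.
Block 5, plot 1: eliminating its block and plot leaves {3, 5, 7}.
Block 5, plot 5: eliminating its block and plot leaves {7}.
Block 5, plot 6: eliminating its block and plot leaves {3, 4, 5}.
Block 5, plot 7: eliminating its block and plot leaves {3, 4, 5, 7}.
Block 6, plot 1: eliminating its block and plot leaves {3, 6}.
Block 6, plot 3: eliminating its block and plot leaves {1, 4}.
Block 6, plot 5: eliminating its block and plot leaves {1, 2, 6}.
Block 6, plot 6: eliminating its block and plot leaves {2, 3, 4}.
Block 6, plot 7: eliminating its block and plot leaves {3, 4, 6}.
Enumerating the assignments across these blanks that avoid any block or plot repeat gives 7 completions.

7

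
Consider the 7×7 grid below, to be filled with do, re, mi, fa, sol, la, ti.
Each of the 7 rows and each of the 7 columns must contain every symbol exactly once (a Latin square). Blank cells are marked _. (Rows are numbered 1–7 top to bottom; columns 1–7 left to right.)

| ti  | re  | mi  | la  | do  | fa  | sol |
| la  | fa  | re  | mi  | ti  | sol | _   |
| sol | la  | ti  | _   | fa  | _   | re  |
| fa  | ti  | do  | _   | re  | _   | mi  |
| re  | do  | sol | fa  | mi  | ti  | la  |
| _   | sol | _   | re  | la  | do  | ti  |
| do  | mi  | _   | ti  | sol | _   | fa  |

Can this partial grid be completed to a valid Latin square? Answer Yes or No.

No row or column among the givens repeats a symbol, and propagating forced cells runs into no contradiction.
One valid completion exists (for instance, ti re mi la do fa sol / la fa re mi ti sol do / sol la ti do fa mi re / fa ti do sol re la mi / re do sol fa mi ti la / mi sol fa re la do ti / do mi la ti sol re fa).

Yes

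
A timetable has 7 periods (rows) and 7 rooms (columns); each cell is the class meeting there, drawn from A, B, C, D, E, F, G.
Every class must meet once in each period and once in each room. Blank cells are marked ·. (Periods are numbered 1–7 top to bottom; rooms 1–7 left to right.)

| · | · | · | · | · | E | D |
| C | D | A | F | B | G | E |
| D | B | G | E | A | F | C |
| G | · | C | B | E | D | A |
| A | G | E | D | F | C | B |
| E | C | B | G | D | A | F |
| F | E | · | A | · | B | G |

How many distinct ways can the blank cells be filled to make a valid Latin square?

Period 1, room 1: eliminating its period and room leaves {B}.
Period 1, room 2: eliminating its period and room leaves {A, F}.
Period 1, room 3: eliminating its period and room leaves {F}.
Period 1, room 4: eliminating its period and room leaves {C}.
Period 1, room 5: eliminating its period and room leaves {C, G}.
Period 4, room 2: eliminating its period and room leaves {F}.
Period 7, room 3: eliminating its period and room leaves {D}.
Period 7, room 5: eliminating its period and room leaves {C}.
Only one assignment across all blanks avoids any period or room repeat, giving 1 completion.

1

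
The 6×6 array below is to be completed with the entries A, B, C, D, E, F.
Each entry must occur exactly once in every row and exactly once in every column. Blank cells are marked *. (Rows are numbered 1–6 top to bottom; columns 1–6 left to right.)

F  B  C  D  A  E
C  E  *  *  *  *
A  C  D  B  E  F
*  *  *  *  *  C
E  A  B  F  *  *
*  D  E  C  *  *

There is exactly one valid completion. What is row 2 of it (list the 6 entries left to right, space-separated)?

C E F A D B

Row 2, column 4: row 2 has {C, E} and column 4 has {B, C, D, F}, leaving only A.
Row 2, column 3: row 2 has {A, C, E} and column 3 has {B, C, D, E}, leaving only F.
Row 4, column 2: row 4 has {C} and column 2 has {A, B, C, D, E}, leaving only F.
Row 4, column 3: row 4 has {C, F} and column 3 has {B, C, D, E, F}, leaving only A.
Row 4, column 4: row 4 has {A, C, F} and column 4 has {A, B, C, D, F}, leaving only E.
Row 5, column 6: row 5 has {A, B, E, F} and column 6 has {C, E, F}, leaving only D.
Row 2, column 6: row 2 has {A, C, E, F} and column 6 has {C, D, E, F}, leaving only B.
Row 2, column 5: row 2 has {A, B, C, E, F} and column 5 has {A, E}, leaving only D.
So row 2 reads: C E F A D B.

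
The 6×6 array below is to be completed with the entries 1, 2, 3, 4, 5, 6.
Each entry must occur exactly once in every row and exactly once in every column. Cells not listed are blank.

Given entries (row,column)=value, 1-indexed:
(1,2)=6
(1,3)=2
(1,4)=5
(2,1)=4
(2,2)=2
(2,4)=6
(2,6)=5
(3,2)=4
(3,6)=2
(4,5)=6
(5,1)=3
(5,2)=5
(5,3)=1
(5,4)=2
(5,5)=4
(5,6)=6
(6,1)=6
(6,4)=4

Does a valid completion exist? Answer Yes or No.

Row 1, column 1: row 1 has {2, 5, 6} and column 1 has {3, 4, 6}, so it must be 1.
Row 1, column 5: row 1 has {1, 2, 5, 6} and column 5 has {4, 6}, so it must be 3.
Row 1, column 6: row 1 has {1, 2, 3, 5, 6} and column 6 has {2, 5, 6}, so it must be 4.
Row 2, column 3: row 2 has {2, 4, 5, 6} and column 3 has {1, 2}, so it must be 3.
Row 2, column 5: row 2 has {2, 3, 4, 5, 6} and column 5 has {3, 4, 6}, so it must be 1.
Row 3, column 1: row 3 has {2, 4} and column 1 has {1, 3, 4, 6}, so it must be 5.
Now row 3, column 5: row 3 together with column 5 already contain {1, 2, 3, 4, 5, 6} — every symbol — so nothing can go there. The grid has no valid completion.

No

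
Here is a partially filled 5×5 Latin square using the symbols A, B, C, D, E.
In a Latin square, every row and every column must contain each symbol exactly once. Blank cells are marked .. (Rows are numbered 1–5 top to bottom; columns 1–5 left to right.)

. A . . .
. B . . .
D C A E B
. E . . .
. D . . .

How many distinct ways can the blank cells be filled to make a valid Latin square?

Row 1, column 1: eliminating its row and column leaves {B, C, E}.
Row 1, column 3: eliminating its row and column leaves {B, C, D, E}.
Row 1, column 4: eliminating its row and column leaves {B, C, D}.
Row 1, column 5: eliminating its row and column leaves {C, D, E}.
Row 2, column 1: eliminating its row and column leaves {A, C, E}.
Row 2, column 3: eliminating its row and column leaves {C, D, E}.
Row 2, column 4: eliminating its row and column leaves {A, C, D}.
Row 2, column 5: eliminating its row and column leaves {A, C, D, E}.
Row 4, column 1: eliminating its row and column leaves {A, B, C}.
Row 4, column 3: eliminating its row and column leaves {B, C, D}.
Row 4, column 4: eliminating its row and column leaves {A, B, C, D}.
Row 4, column 5: eliminating its row and column leaves {A, C, D}.
Row 5, column 1: eliminating its row and column leaves {A, B, C, E}.
Row 5, column 3: eliminating its row and column leaves {B, C, E}.
Row 5, column 4: eliminating its row and column leaves {A, B, C}.
Row 5, column 5: eliminating its row and column leaves {A, C, E}.
Enumerating the assignments across these blanks that avoid any row or column repeat gives 56 completions.

56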